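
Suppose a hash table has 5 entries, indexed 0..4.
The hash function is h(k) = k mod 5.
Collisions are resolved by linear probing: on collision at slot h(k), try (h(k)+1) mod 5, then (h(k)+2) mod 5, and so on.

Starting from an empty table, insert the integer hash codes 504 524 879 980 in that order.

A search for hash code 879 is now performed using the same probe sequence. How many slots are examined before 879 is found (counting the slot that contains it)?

3

504: h=4 => slot 4
524: h=4, probe 4,0 => slot 0
879: h=4, probe 4,0,1 => slot 1
980: h=0, probe 0,1,2 => slot 2
Table: [524, 879, 980, —, 504]
Lookup 879: h=4, probe 4,0,1 → found at 1.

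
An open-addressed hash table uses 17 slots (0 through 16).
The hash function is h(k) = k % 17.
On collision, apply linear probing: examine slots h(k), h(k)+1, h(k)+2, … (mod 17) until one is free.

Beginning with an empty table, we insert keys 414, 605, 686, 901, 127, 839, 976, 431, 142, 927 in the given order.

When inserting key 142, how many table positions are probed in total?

414: h=6 -> slot 6
605: h=10 -> slot 10
686: h=6, probe 6,7 -> slot 7
901: h=0 -> slot 0
127: h=8 -> slot 8
839: h=6, probe 6,7,8,9 -> slot 9
976: h=7, probe 7,8,9,10,11 -> slot 11
431: h=6, probe 6,7,8,9,10,11,12 -> slot 12
142: h=6, probe 6,7,8,9,10,11,12,13 -> slot 13
927: h=9, probe 9,10,11,12,13,14 -> slot 14
Table: [901, ∅, ∅, ∅, ∅, ∅, 414, 686, 127, 839, 605, 976, 431, 142, 927, ∅, ∅]

8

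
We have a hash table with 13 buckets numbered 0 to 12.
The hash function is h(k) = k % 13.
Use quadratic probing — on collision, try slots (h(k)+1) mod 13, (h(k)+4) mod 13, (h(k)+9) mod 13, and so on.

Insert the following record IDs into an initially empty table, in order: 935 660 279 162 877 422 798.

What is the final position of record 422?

Insert 935: h=12, slot 12 empty → index 12.
Insert 660: h=10, slot 10 empty → index 10.
Insert 279: h=6, slot 6 empty → index 6.
Insert 162: h=6, slot 6 occupied → index 7.
Insert 877: h=6, slots 6,7,10 occupied → index 2.
Insert 422: h=6, slots 6,7,10,2 occupied → index 9.
Insert 798: h=5, slot 5 empty → index 5.
Table: [_, _, 877, _, _, 798, 279, 162, _, 422, 660, _, 935]

9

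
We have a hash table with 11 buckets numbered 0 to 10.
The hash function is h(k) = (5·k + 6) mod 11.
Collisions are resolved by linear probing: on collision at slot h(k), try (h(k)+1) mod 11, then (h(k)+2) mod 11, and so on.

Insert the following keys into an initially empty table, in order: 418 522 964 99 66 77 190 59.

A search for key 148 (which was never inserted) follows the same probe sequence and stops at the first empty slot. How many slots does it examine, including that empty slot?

5

418 hashes to 6; slot 6 is free => place at 6.
522 hashes to 9; slot 9 is free => place at 9.
964 hashes to 8; slot 8 is free => place at 8.
99 hashes to 6; 6 taken => place at 7.
66 hashes to 6; 6,7,8,9 taken => place at 10.
77 hashes to 6; 6,7,8,9,10 taken => place at 0.
190 hashes to 10; 10,0 taken => place at 1.
59 hashes to 4; slot 4 is free => place at 4.
Table: [77, 190, -, -, 59, -, 418, 99, 964, 522, 66]
Lookup 148: h=9, probe 9,10,0,1,2 → slot 2 empty, not found.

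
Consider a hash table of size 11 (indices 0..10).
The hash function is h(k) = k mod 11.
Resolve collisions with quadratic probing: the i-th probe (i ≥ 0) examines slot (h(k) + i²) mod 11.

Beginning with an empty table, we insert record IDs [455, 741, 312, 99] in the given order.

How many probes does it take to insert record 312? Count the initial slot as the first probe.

455: h=4 → slot 4
741: h=4, probe 4,5 → slot 5
312: h=4, probe 4,5,8 → slot 8
99: h=0 → slot 0
Table: [99, ., ., ., 455, 741, ., ., 312, ., .]

3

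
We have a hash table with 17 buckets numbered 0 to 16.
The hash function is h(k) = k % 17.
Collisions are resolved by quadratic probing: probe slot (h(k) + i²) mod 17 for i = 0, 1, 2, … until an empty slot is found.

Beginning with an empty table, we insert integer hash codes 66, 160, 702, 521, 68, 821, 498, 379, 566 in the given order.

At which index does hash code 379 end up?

14

66 hashes to 15; slot 15 is free => place at 15.
160 hashes to 7; slot 7 is free => place at 7.
702 hashes to 5; slot 5 is free => place at 5.
521 hashes to 11; slot 11 is free => place at 11.
68 hashes to 0; slot 0 is free => place at 0.
821 hashes to 5; 5 taken => place at 6.
498 hashes to 5; 5,6 taken => place at 9.
379 hashes to 5; 5,6,9 taken => place at 14.
566 hashes to 5; 5,6,9,14 taken => place at 4.
Table: [68, —, —, —, 566, 702, 821, 160, —, 498, —, 521, —, —, 379, 66, —]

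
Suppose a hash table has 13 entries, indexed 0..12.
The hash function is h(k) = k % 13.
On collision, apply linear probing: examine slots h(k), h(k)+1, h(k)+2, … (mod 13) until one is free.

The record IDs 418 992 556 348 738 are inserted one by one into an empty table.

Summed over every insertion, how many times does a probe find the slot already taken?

3

418: h=2 → slot 2
992: h=4 → slot 4
556: h=10 → slot 10
348: h=10, probe 10,11 → slot 11
738: h=10, probe 10,11,12 → slot 12
Table: [—, —, 418, —, 992, —, —, —, —, —, 556, 348, 738]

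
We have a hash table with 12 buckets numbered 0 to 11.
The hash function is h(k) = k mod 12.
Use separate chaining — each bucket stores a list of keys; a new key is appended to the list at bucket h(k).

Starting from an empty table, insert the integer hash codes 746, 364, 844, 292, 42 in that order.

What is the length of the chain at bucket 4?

3

Insert 746: h=2, bucket 2 empty → new chain.
Insert 364: h=4, bucket 4 empty → new chain.
Insert 844: h=4, bucket 4 nonempty → append to chain.
Insert 292: h=4, bucket 4 nonempty → append to chain.
Insert 42: h=6, bucket 6 empty → new chain.
Final buckets:
0: —
1: —
2: 746
3: —
4: 364 -> 844 -> 292
5: —
6: 42
7: —
8: —
9: —
10: —
11: —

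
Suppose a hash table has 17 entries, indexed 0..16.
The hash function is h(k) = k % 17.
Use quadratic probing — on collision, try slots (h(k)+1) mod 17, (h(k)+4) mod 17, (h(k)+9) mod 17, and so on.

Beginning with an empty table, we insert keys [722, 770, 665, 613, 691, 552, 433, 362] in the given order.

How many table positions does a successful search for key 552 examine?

Insert 722: h=8, slot 8 empty → index 8.
Insert 770: h=5, slot 5 empty → index 5.
Insert 665: h=2, slot 2 empty → index 2.
Insert 613: h=1, slot 1 empty → index 1.
Insert 691: h=11, slot 11 empty → index 11.
Insert 552: h=8, slot 8 occupied → index 9.
Insert 433: h=8, slots 8,9 occupied → index 12.
Insert 362: h=5, slot 5 occupied → index 6.
Table: [—, 613, 665, —, —, 770, 362, —, 722, 552, —, 691, 433, —, —, —, —]
Lookup 552: h=8, probe 8,9 → found at 9.

2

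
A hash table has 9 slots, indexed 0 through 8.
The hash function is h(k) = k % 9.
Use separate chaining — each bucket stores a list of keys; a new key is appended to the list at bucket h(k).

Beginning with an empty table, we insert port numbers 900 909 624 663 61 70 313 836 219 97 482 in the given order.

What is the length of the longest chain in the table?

4

Insert 900: h=0, bucket 0 empty → new chain.
Insert 909: h=0, bucket 0 nonempty → append to chain.
Insert 624: h=3, bucket 3 empty → new chain.
Insert 663: h=6, bucket 6 empty → new chain.
Insert 61: h=7, bucket 7 empty → new chain.
Insert 70: h=7, bucket 7 nonempty → append to chain.
Insert 313: h=7, bucket 7 nonempty → append to chain.
Insert 836: h=8, bucket 8 empty → new chain.
Insert 219: h=3, bucket 3 nonempty → append to chain.
Insert 97: h=7, bucket 7 nonempty → append to chain.
Insert 482: h=5, bucket 5 empty → new chain.
Final buckets:
0: 900 -> 909
1: —
2: —
3: 624 -> 219
4: —
5: 482
6: 663
7: 61 -> 70 -> 313 -> 97
8: 836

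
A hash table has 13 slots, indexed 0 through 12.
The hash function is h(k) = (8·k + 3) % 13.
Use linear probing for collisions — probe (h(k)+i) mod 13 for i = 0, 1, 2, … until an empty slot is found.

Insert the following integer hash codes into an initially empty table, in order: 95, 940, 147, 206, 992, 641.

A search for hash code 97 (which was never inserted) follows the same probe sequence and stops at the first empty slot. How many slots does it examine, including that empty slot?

4

95 hashes to 9; slot 9 is free => place at 9.
940 hashes to 9; 9 taken => place at 10.
147 hashes to 9; 9,10 taken => place at 11.
206 hashes to 0; slot 0 is free => place at 0.
992 hashes to 9; 9,10,11 taken => place at 12.
641 hashes to 9; 9,10,11,12,0 taken => place at 1.
Table: [206, 641, —, —, —, —, —, —, —, 95, 940, 147, 992]
Lookup 97: h=12, probe 12,0,1,2 → slot 2 empty, not found.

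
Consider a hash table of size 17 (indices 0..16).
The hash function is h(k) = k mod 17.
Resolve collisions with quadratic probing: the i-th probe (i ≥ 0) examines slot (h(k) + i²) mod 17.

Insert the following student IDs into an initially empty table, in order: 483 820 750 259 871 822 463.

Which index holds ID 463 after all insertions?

13

Insert 483: h=7, slot 7 empty -> index 7.
Insert 820: h=4, slot 4 empty -> index 4.
Insert 750: h=2, slot 2 empty -> index 2.
Insert 259: h=4, slot 4 occupied -> index 5.
Insert 871: h=4, slots 4,5 occupied -> index 8.
Insert 822: h=6, slot 6 empty -> index 6.
Insert 463: h=4, slots 4,5,8 occupied -> index 13.
Table: [—, —, 750, —, 820, 259, 822, 483, 871, —, —, —, —, 463, —, —, —]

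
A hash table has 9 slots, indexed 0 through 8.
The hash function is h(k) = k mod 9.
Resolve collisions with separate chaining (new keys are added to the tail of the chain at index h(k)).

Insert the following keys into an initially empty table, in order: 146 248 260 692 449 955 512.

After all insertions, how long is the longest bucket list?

146 -> bucket 2
248 -> bucket 5
260 -> bucket 8
692 -> bucket 8 (collision)
449 -> bucket 8 (collision)
955 -> bucket 1
512 -> bucket 8 (collision)
Final buckets:
0: .
1: 955
2: 146
3: .
4: .
5: 248
6: .
7: .
8: 260 -> 692 -> 449 -> 512

4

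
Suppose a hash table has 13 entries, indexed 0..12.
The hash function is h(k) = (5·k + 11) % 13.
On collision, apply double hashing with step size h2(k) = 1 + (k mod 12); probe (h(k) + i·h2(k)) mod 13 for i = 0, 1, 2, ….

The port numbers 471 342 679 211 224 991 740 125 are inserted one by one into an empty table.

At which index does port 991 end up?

Insert 471: h=0, slot 0 empty => index 0.
Insert 342: h=5, slot 5 empty => index 5.
Insert 679: h=0, h2=8, slot 0 occupied => index 8.
Insert 211: h=0, h2=8, slots 0,8 occupied => index 3.
Insert 224: h=0, h2=9, slot 0 occupied => index 9.
Insert 991: h=0, h2=8, slots 0,8,3 occupied => index 11.
Insert 740: h=6, slot 6 empty => index 6.
Insert 125: h=12, slot 12 empty => index 12.
Table: [471, —, —, 211, —, 342, 740, —, 679, 224, —, 991, 125]

11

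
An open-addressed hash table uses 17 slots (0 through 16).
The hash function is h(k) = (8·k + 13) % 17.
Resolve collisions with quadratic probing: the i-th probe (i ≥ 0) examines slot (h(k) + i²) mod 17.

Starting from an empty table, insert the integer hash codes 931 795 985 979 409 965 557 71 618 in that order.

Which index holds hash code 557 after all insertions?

7

931: h=15 -> slot 15
795: h=15, probe 15,16 -> slot 16
985: h=5 -> slot 5
979: h=8 -> slot 8
409: h=4 -> slot 4
965: h=15, probe 15,16,2 -> slot 2
557: h=15, probe 15,16,2,7 -> slot 7
71: h=3 -> slot 3
618: h=10 -> slot 10
Table: [∅, ∅, 965, 71, 409, 985, ∅, 557, 979, ∅, 618, ∅, ∅, ∅, ∅, 931, 795]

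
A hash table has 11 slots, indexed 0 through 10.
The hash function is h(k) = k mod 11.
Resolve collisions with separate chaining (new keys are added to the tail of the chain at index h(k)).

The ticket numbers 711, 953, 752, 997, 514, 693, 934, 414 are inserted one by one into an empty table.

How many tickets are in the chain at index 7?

4

Insert 711: h=7, bucket 7 empty -> new chain.
Insert 953: h=7, bucket 7 nonempty -> append to chain.
Insert 752: h=4, bucket 4 empty -> new chain.
Insert 997: h=7, bucket 7 nonempty -> append to chain.
Insert 514: h=8, bucket 8 empty -> new chain.
Insert 693: h=0, bucket 0 empty -> new chain.
Insert 934: h=10, bucket 10 empty -> new chain.
Insert 414: h=7, bucket 7 nonempty -> append to chain.
Final buckets:
0: 693
1: ∅
2: ∅
3: ∅
4: 752
5: ∅
6: ∅
7: 711 -> 953 -> 997 -> 414
8: 514
9: ∅
10: 934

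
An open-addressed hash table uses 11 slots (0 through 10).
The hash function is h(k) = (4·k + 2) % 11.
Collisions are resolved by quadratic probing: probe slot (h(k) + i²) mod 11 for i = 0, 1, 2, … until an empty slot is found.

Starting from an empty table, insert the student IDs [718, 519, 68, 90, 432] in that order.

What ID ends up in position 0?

68

Insert 718: h=3, slot 3 empty → index 3.
Insert 519: h=10, slot 10 empty → index 10.
Insert 68: h=10, slot 10 occupied → index 0.
Insert 90: h=10, slots 10,0,3 occupied → index 8.
Insert 432: h=3, slot 3 occupied → index 4.
Table: [68, ∅, ∅, 718, 432, ∅, ∅, ∅, 90, ∅, 519]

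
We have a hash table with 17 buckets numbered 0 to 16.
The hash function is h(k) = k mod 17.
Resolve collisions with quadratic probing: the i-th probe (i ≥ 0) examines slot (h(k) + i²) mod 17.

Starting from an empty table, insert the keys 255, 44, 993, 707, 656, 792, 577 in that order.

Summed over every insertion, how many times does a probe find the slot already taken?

Insert 255: h=0, slot 0 empty -> index 0.
Insert 44: h=10, slot 10 empty -> index 10.
Insert 993: h=7, slot 7 empty -> index 7.
Insert 707: h=10, slot 10 occupied -> index 11.
Insert 656: h=10, slots 10,11 occupied -> index 14.
Insert 792: h=10, slots 10,11,14 occupied -> index 2.
Insert 577: h=16, slot 16 empty -> index 16.
Table: [255, ., 792, ., ., ., ., 993, ., ., 44, 707, ., ., 656, ., 577]

6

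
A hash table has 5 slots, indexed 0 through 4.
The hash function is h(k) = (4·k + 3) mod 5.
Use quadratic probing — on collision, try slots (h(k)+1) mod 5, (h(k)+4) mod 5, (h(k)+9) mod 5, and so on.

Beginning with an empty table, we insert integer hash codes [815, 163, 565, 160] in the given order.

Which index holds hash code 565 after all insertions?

4

815 hashes to 3; slot 3 is free -> place at 3.
163 hashes to 0; slot 0 is free -> place at 0.
565 hashes to 3; 3 taken -> place at 4.
160 hashes to 3; 3,4 taken -> place at 2.
Table: [163, ., 160, 815, 565]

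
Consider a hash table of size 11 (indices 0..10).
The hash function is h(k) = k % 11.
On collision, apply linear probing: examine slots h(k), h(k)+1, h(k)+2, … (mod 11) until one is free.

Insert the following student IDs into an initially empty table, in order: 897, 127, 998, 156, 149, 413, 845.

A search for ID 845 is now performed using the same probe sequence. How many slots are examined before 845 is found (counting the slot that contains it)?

897: h=6 → slot 6
127: h=6, probe 6,7 → slot 7
998: h=8 → slot 8
156: h=2 → slot 2
149: h=6, probe 6,7,8,9 → slot 9
413: h=6, probe 6,7,8,9,10 → slot 10
845: h=9, probe 9,10,0 → slot 0
Table: [845, —, 156, —, —, —, 897, 127, 998, 149, 413]
Lookup 845: h=9, probe 9,10,0 → found at 0.

3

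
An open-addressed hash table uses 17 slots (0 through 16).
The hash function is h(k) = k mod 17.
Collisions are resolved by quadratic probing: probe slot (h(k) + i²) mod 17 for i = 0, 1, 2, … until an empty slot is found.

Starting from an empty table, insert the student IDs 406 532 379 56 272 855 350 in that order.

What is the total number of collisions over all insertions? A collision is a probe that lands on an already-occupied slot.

406: h=15 → slot 15
532: h=5 → slot 5
379: h=5, probe 5,6 → slot 6
56: h=5, probe 5,6,9 → slot 9
272: h=0 → slot 0
855: h=5, probe 5,6,9,14 → slot 14
350: h=10 → slot 10
Table: [272, —, —, —, —, 532, 379, —, —, 56, 350, —, —, —, 855, 406, —]

6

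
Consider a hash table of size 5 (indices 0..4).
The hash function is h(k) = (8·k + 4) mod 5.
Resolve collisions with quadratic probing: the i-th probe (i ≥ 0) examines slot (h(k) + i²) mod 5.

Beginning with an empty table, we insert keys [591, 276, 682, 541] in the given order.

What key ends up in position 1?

591 hashes to 2; slot 2 is free -> place at 2.
276 hashes to 2; 2 taken -> place at 3.
682 hashes to 0; slot 0 is free -> place at 0.
541 hashes to 2; 2,3 taken -> place at 1.
Table: [682, 541, 591, 276, ∅]

541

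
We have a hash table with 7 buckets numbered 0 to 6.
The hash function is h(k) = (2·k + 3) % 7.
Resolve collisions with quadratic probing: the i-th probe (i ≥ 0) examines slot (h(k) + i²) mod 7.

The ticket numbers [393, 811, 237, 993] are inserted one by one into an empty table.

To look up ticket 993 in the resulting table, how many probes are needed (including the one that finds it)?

4

Insert 393: h=5, slot 5 empty -> index 5.
Insert 811: h=1, slot 1 empty -> index 1.
Insert 237: h=1, slot 1 occupied -> index 2.
Insert 993: h=1, slots 1,2,5 occupied -> index 3.
Table: [—, 811, 237, 993, —, 393, —]
Lookup 993: h=1, probe 1,2,5,3 → found at 3.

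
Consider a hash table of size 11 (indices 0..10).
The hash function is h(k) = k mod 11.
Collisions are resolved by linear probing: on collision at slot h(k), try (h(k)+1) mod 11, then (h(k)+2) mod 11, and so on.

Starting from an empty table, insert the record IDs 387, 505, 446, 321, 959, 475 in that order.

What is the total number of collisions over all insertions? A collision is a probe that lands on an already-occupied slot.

6

387 hashes to 2; slot 2 is free => place at 2.
505 hashes to 10; slot 10 is free => place at 10.
446 hashes to 6; slot 6 is free => place at 6.
321 hashes to 2; 2 taken => place at 3.
959 hashes to 2; 2,3 taken => place at 4.
475 hashes to 2; 2,3,4 taken => place at 5.
Table: [_, _, 387, 321, 959, 475, 446, _, _, _, 505]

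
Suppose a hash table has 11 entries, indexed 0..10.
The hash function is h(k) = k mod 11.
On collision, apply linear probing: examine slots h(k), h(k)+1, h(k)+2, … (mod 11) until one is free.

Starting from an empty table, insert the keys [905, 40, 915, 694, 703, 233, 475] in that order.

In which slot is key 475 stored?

905: h=3 → slot 3
40: h=7 → slot 7
915: h=2 → slot 2
694: h=1 → slot 1
703: h=10 → slot 10
233: h=2, probe 2,3,4 → slot 4
475: h=2, probe 2,3,4,5 → slot 5
Table: [∅, 694, 915, 905, 233, 475, ∅, 40, ∅, ∅, 703]

5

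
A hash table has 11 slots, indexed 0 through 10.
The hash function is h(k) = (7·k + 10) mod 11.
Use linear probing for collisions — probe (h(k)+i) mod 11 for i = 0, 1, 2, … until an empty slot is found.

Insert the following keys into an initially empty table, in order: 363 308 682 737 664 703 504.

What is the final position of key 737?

2

363 hashes to 10; slot 10 is free → place at 10.
308 hashes to 10; 10 taken → place at 0.
682 hashes to 10; 10,0 taken → place at 1.
737 hashes to 10; 10,0,1 taken → place at 2.
664 hashes to 5; slot 5 is free → place at 5.
703 hashes to 3; slot 3 is free → place at 3.
504 hashes to 7; slot 7 is free → place at 7.
Table: [308, 682, 737, 703, ., 664, ., 504, ., ., 363]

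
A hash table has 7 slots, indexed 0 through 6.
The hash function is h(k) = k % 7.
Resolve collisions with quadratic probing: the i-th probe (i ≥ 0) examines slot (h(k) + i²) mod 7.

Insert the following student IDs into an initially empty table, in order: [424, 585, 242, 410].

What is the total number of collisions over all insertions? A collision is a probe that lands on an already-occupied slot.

424 hashes to 4; slot 4 is free => place at 4.
585 hashes to 4; 4 taken => place at 5.
242 hashes to 4; 4,5 taken => place at 1.
410 hashes to 4; 4,5,1 taken => place at 6.
Table: [-, 242, -, -, 424, 585, 410]

6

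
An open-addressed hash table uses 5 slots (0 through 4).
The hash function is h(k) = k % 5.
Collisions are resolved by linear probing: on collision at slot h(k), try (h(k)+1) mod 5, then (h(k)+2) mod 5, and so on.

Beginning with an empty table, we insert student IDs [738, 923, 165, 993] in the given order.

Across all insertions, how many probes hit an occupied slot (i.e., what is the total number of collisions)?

738: h=3 => slot 3
923: h=3, probe 3,4 => slot 4
165: h=0 => slot 0
993: h=3, probe 3,4,0,1 => slot 1
Table: [165, 993, —, 738, 923]

4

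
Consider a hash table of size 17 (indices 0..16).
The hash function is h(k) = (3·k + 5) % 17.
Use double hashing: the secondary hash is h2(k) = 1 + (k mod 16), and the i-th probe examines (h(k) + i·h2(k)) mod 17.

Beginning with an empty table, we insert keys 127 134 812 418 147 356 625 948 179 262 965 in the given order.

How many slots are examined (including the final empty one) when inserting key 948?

127 hashes to 12; slot 12 is free => place at 12.
134 hashes to 16; slot 16 is free => place at 16.
812 hashes to 10; slot 10 is free => place at 10.
418 hashes to 1; slot 1 is free => place at 1.
147 hashes to 4; slot 4 is free => place at 4.
356 hashes to 2; slot 2 is free => place at 2.
625 hashes to 10, h2=2; 10,12 taken => place at 14.
948 hashes to 10, h2=5; 10 taken => place at 15.
179 hashes to 15, h2=4; 15,2 taken => place at 6.
262 hashes to 9; slot 9 is free => place at 9.
965 hashes to 10, h2=6; 10,16 taken => place at 5.
Table: [., 418, 356, ., 147, 965, 179, ., ., 262, 812, ., 127, ., 625, 948, 134]

2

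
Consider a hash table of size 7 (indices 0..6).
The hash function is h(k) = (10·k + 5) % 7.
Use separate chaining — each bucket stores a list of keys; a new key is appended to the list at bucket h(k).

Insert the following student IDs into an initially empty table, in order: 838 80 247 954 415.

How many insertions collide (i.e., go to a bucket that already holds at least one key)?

2

838 -> bucket 6
80 -> bucket 0
247 -> bucket 4
954 -> bucket 4 (collision)
415 -> bucket 4 (collision)
Final buckets:
0: 80
1: ∅
2: ∅
3: ∅
4: 247 -> 954 -> 415
5: ∅
6: 838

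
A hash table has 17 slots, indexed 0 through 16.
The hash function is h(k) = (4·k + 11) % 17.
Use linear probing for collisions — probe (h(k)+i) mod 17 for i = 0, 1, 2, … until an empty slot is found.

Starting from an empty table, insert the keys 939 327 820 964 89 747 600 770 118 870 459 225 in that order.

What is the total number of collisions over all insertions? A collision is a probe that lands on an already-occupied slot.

939: h=10 → slot 10
327: h=10, probe 10,11 → slot 11
820: h=10, probe 10,11,12 → slot 12
964: h=8 → slot 8
89: h=10, probe 10,11,12,13 → slot 13
747: h=7 → slot 7
600: h=14 → slot 14
770: h=14, probe 14,15 → slot 15
118: h=7, probe 7,8,9 → slot 9
870: h=6 → slot 6
459: h=11, probe 11,12,13,14,15,16 → slot 16
225: h=10, probe 10,11,12,13,14,15,16,0 → slot 0
Table: [225, ., ., ., ., ., 870, 747, 964, 118, 939, 327, 820, 89, 600, 770, 459]

21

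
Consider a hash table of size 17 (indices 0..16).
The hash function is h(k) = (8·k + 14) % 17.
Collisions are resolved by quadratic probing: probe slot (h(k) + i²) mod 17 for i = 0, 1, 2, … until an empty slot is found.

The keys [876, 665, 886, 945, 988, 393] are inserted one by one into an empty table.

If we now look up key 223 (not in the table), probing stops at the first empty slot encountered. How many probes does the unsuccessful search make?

876: h=1 -> slot 1
665: h=13 -> slot 13
886: h=13, probe 13,14 -> slot 14
945: h=9 -> slot 9
988: h=13, probe 13,14,0 -> slot 0
393: h=13, probe 13,14,0,5 -> slot 5
Table: [988, 876, —, —, —, 393, —, —, —, 945, —, —, —, 665, 886, —, —]
Lookup 223: h=13, probe 13,14,0,5,12 → slot 12 empty, not found.

5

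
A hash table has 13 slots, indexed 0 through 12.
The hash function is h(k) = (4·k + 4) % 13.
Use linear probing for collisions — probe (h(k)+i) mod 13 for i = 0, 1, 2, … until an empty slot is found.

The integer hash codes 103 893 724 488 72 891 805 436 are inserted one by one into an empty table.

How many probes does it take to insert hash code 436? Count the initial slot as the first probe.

103: h=0 → slot 0
893: h=1 → slot 1
724: h=1, probe 1,2 → slot 2
488: h=6 → slot 6
72: h=6, probe 6,7 → slot 7
891: h=6, probe 6,7,8 → slot 8
805: h=0, probe 0,1,2,3 → slot 3
436: h=6, probe 6,7,8,9 → slot 9
Table: [103, 893, 724, 805, —, —, 488, 72, 891, 436, —, —, —]

4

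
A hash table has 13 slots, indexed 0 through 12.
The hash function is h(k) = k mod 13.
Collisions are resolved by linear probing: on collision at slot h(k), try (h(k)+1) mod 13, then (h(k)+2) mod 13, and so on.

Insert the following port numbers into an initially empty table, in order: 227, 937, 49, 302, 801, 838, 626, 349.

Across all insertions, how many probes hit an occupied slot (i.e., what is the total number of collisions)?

227: h=6 => slot 6
937: h=1 => slot 1
49: h=10 => slot 10
302: h=3 => slot 3
801: h=8 => slot 8
838: h=6, probe 6,7 => slot 7
626: h=2 => slot 2
349: h=11 => slot 11
Table: [—, 937, 626, 302, —, —, 227, 838, 801, —, 49, 349, —]

1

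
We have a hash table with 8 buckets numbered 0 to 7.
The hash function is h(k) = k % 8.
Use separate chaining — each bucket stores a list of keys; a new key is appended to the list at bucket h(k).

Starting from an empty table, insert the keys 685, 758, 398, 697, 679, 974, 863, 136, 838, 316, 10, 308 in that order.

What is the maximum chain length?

4

Insert 685: h=5, bucket 5 empty -> new chain.
Insert 758: h=6, bucket 6 empty -> new chain.
Insert 398: h=6, bucket 6 nonempty -> append to chain.
Insert 697: h=1, bucket 1 empty -> new chain.
Insert 679: h=7, bucket 7 empty -> new chain.
Insert 974: h=6, bucket 6 nonempty -> append to chain.
Insert 863: h=7, bucket 7 nonempty -> append to chain.
Insert 136: h=0, bucket 0 empty -> new chain.
Insert 838: h=6, bucket 6 nonempty -> append to chain.
Insert 316: h=4, bucket 4 empty -> new chain.
Insert 10: h=2, bucket 2 empty -> new chain.
Insert 308: h=4, bucket 4 nonempty -> append to chain.
Final buckets:
0: 136
1: 697
2: 10
3: _
4: 316 -> 308
5: 685
6: 758 -> 398 -> 974 -> 838
7: 679 -> 863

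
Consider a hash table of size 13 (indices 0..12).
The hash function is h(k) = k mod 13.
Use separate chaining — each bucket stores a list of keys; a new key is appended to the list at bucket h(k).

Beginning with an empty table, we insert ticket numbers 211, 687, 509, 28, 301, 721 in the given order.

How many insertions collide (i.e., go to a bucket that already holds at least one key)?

211 → bucket 3
687 → bucket 11
509 → bucket 2
28 → bucket 2 (collision)
301 → bucket 2 (collision)
721 → bucket 6
Final buckets:
0: —
1: —
2: 509 -> 28 -> 301
3: 211
4: —
5: —
6: 721
7: —
8: —
9: —
10: —
11: 687
12: —

2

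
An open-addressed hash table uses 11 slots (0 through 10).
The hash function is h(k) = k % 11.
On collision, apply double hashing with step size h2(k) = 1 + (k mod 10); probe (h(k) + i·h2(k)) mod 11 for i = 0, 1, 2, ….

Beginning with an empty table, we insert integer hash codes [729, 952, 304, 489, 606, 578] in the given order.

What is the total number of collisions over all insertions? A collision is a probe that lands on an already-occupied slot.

729 hashes to 3; slot 3 is free => place at 3.
952 hashes to 6; slot 6 is free => place at 6.
304 hashes to 7; slot 7 is free => place at 7.
489 hashes to 5; slot 5 is free => place at 5.
606 hashes to 1; slot 1 is free => place at 1.
578 hashes to 6, h2=9; 6 taken => place at 4.
Table: [., 606, ., 729, 578, 489, 952, 304, ., ., .]

1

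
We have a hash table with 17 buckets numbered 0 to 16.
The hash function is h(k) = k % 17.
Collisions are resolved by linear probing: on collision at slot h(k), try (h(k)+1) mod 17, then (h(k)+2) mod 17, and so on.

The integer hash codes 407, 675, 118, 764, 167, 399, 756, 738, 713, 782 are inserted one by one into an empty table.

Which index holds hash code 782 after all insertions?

3

407 hashes to 16; slot 16 is free -> place at 16.
675 hashes to 12; slot 12 is free -> place at 12.
118 hashes to 16; 16 taken -> place at 0.
764 hashes to 16; 16,0 taken -> place at 1.
167 hashes to 14; slot 14 is free -> place at 14.
399 hashes to 8; slot 8 is free -> place at 8.
756 hashes to 8; 8 taken -> place at 9.
738 hashes to 7; slot 7 is free -> place at 7.
713 hashes to 16; 16,0,1 taken -> place at 2.
782 hashes to 0; 0,1,2 taken -> place at 3.
Table: [118, 764, 713, 782, ∅, ∅, ∅, 738, 399, 756, ∅, ∅, 675, ∅, 167, ∅, 407]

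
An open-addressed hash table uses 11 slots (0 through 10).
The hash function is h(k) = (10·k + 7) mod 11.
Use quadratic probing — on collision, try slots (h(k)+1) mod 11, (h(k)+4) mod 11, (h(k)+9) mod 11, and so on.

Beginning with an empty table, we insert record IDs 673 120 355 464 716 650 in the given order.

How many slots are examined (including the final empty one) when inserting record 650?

3

673: h=5 -> slot 5
120: h=8 -> slot 8
355: h=4 -> slot 4
464: h=5, probe 5,6 -> slot 6
716: h=6, probe 6,7 -> slot 7
650: h=6, probe 6,7,10 -> slot 10
Table: [—, —, —, —, 355, 673, 464, 716, 120, —, 650]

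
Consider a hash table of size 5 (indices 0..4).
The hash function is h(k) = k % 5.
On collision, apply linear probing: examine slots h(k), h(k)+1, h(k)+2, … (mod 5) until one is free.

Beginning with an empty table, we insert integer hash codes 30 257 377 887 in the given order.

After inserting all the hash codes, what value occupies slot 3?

377

30 hashes to 0; slot 0 is free → place at 0.
257 hashes to 2; slot 2 is free → place at 2.
377 hashes to 2; 2 taken → place at 3.
887 hashes to 2; 2,3 taken → place at 4.
Table: [30, -, 257, 377, 887]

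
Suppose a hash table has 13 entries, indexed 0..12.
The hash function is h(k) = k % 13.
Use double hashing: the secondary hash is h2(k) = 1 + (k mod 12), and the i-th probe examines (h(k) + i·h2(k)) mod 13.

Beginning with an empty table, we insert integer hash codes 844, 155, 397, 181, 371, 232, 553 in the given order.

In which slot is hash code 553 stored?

9

844 hashes to 12; slot 12 is free → place at 12.
155 hashes to 12, h2=12; 12 taken → place at 11.
397 hashes to 7; slot 7 is free → place at 7.
181 hashes to 12, h2=2; 12 taken → place at 1.
371 hashes to 7, h2=12; 7 taken → place at 6.
232 hashes to 11, h2=5; 11 taken → place at 3.
553 hashes to 7, h2=2; 7 taken → place at 9.
Table: [-, 181, -, 232, -, -, 371, 397, -, 553, -, 155, 844]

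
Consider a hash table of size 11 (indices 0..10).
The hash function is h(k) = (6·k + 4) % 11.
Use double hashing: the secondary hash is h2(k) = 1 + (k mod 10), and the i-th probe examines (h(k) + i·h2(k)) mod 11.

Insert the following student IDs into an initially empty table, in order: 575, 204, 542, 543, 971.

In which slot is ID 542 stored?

3

575: h=0 => slot 0
204: h=7 => slot 7
542: h=0, h2=3, probe 0,3 => slot 3
543: h=6 => slot 6
971: h=0, h2=2, probe 0,2 => slot 2
Table: [575, ∅, 971, 542, ∅, ∅, 543, 204, ∅, ∅, ∅]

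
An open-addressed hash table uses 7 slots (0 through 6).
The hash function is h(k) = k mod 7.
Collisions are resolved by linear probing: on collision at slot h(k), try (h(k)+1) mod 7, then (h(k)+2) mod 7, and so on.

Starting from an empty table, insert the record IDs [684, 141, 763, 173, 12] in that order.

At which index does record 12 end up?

2

684 hashes to 5; slot 5 is free → place at 5.
141 hashes to 1; slot 1 is free → place at 1.
763 hashes to 0; slot 0 is free → place at 0.
173 hashes to 5; 5 taken → place at 6.
12 hashes to 5; 5,6,0,1 taken → place at 2.
Table: [763, 141, 12, ., ., 684, 173]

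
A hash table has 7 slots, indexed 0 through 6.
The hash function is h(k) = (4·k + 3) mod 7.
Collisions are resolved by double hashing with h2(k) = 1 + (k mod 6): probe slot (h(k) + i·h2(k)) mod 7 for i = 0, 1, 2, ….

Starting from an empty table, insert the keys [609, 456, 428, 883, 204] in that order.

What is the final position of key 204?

609 hashes to 3; slot 3 is free -> place at 3.
456 hashes to 0; slot 0 is free -> place at 0.
428 hashes to 0, h2=3; 0,3 taken -> place at 6.
883 hashes to 0, h2=2; 0 taken -> place at 2.
204 hashes to 0, h2=1; 0 taken -> place at 1.
Table: [456, 204, 883, 609, _, _, 428]

1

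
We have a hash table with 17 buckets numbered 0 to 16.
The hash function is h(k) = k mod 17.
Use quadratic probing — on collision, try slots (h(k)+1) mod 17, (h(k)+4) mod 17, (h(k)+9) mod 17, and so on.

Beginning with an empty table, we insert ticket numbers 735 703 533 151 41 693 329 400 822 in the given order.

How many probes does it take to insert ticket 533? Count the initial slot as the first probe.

Insert 735: h=4, slot 4 empty → index 4.
Insert 703: h=6, slot 6 empty → index 6.
Insert 533: h=6, slot 6 occupied → index 7.
Insert 151: h=15, slot 15 empty → index 15.
Insert 41: h=7, slot 7 occupied → index 8.
Insert 693: h=13, slot 13 empty → index 13.
Insert 329: h=6, slots 6,7 occupied → index 10.
Insert 400: h=9, slot 9 empty → index 9.
Insert 822: h=6, slots 6,7,10,15 occupied → index 5.
Table: [—, —, —, —, 735, 822, 703, 533, 41, 400, 329, —, —, 693, —, 151, —]

2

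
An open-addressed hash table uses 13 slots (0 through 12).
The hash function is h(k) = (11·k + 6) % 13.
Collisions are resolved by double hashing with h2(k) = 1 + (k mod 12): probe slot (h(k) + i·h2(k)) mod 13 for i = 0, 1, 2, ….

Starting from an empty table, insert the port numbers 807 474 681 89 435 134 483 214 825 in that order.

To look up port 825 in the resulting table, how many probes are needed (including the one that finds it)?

807 hashes to 4; slot 4 is free → place at 4.
474 hashes to 7; slot 7 is free → place at 7.
681 hashes to 9; slot 9 is free → place at 9.
89 hashes to 10; slot 10 is free → place at 10.
435 hashes to 7, h2=4; 7 taken → place at 11.
134 hashes to 11, h2=3; 11 taken → place at 1.
483 hashes to 2; slot 2 is free → place at 2.
214 hashes to 7, h2=11; 7 taken → place at 5.
825 hashes to 7, h2=10; 7,4,1,11 taken → place at 8.
Table: [-, 134, 483, -, 807, 214, -, 474, 825, 681, 89, 435, -]
Lookup 825: h=7, h2=10, probe 7,4,1,11,8 → found at 8.

5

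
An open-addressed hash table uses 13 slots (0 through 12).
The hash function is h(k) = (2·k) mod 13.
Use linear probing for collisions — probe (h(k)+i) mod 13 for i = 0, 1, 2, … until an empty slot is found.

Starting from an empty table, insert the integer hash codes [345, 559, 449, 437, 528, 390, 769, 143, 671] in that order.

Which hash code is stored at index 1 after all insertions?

Insert 345: h=1, slot 1 empty => index 1.
Insert 559: h=0, slot 0 empty => index 0.
Insert 449: h=1, slot 1 occupied => index 2.
Insert 437: h=3, slot 3 empty => index 3.
Insert 528: h=3, slot 3 occupied => index 4.
Insert 390: h=0, slots 0,1,2,3,4 occupied => index 5.
Insert 769: h=4, slots 4,5 occupied => index 6.
Insert 143: h=0, slots 0,1,2,3,4,5,6 occupied => index 7.
Insert 671: h=3, slots 3,4,5,6,7 occupied => index 8.
Table: [559, 345, 449, 437, 528, 390, 769, 143, 671, ∅, ∅, ∅, ∅]

345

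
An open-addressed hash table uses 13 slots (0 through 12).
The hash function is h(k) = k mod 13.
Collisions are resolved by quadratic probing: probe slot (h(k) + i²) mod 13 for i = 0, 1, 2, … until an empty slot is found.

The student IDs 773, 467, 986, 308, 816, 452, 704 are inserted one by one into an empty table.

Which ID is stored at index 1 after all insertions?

452

Insert 773: h=6, slot 6 empty → index 6.
Insert 467: h=12, slot 12 empty → index 12.
Insert 986: h=11, slot 11 empty → index 11.
Insert 308: h=9, slot 9 empty → index 9.
Insert 816: h=10, slot 10 empty → index 10.
Insert 452: h=10, slots 10,11 occupied → index 1.
Insert 704: h=2, slot 2 empty → index 2.
Table: [., 452, 704, ., ., ., 773, ., ., 308, 816, 986, 467]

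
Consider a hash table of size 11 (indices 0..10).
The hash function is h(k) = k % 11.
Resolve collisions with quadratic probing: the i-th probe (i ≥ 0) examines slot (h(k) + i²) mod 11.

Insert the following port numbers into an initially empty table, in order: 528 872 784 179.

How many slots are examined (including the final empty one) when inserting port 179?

3

528 hashes to 0; slot 0 is free → place at 0.
872 hashes to 3; slot 3 is free → place at 3.
784 hashes to 3; 3 taken → place at 4.
179 hashes to 3; 3,4 taken → place at 7.
Table: [528, _, _, 872, 784, _, _, 179, _, _, _]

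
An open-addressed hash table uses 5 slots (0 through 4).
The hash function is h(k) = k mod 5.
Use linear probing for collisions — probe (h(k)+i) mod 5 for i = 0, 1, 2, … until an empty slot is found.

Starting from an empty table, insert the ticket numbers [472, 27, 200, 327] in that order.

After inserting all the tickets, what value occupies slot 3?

Insert 472: h=2, slot 2 empty => index 2.
Insert 27: h=2, slot 2 occupied => index 3.
Insert 200: h=0, slot 0 empty => index 0.
Insert 327: h=2, slots 2,3 occupied => index 4.
Table: [200, —, 472, 27, 327]

27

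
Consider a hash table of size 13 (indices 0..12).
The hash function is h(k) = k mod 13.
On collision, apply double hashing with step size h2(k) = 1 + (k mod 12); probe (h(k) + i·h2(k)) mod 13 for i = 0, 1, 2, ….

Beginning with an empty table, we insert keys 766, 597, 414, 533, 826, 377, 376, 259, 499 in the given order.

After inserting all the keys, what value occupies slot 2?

766 hashes to 12; slot 12 is free → place at 12.
597 hashes to 12, h2=10; 12 taken → place at 9.
414 hashes to 11; slot 11 is free → place at 11.
533 hashes to 0; slot 0 is free → place at 0.
826 hashes to 7; slot 7 is free → place at 7.
377 hashes to 0, h2=6; 0 taken → place at 6.
376 hashes to 12, h2=5; 12 taken → place at 4.
259 hashes to 12, h2=8; 12,7 taken → place at 2.
499 hashes to 5; slot 5 is free → place at 5.
Table: [533, —, 259, —, 376, 499, 377, 826, —, 597, —, 414, 766]

259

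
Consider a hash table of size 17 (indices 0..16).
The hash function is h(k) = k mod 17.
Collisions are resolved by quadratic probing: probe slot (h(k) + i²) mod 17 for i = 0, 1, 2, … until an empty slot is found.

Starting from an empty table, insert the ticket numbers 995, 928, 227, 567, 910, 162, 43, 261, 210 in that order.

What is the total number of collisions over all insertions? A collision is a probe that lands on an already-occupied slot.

Insert 995: h=9, slot 9 empty => index 9.
Insert 928: h=10, slot 10 empty => index 10.
Insert 227: h=6, slot 6 empty => index 6.
Insert 567: h=6, slot 6 occupied => index 7.
Insert 910: h=9, slots 9,10 occupied => index 13.
Insert 162: h=9, slots 9,10,13 occupied => index 1.
Insert 43: h=9, slots 9,10,13,1 occupied => index 8.
Insert 261: h=6, slots 6,7,10 occupied => index 15.
Insert 210: h=6, slots 6,7,10,15 occupied => index 5.
Table: [., 162, ., ., ., 210, 227, 567, 43, 995, 928, ., ., 910, ., 261, .]

17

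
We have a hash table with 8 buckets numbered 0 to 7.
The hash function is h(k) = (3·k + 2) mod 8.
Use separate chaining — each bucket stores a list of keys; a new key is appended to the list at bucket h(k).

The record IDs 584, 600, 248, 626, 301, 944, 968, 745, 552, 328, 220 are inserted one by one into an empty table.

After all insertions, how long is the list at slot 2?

Insert 584: h=2, bucket 2 empty → new chain.
Insert 600: h=2, bucket 2 nonempty → append to chain.
Insert 248: h=2, bucket 2 nonempty → append to chain.
Insert 626: h=0, bucket 0 empty → new chain.
Insert 301: h=1, bucket 1 empty → new chain.
Insert 944: h=2, bucket 2 nonempty → append to chain.
Insert 968: h=2, bucket 2 nonempty → append to chain.
Insert 745: h=5, bucket 5 empty → new chain.
Insert 552: h=2, bucket 2 nonempty → append to chain.
Insert 328: h=2, bucket 2 nonempty → append to chain.
Insert 220: h=6, bucket 6 empty → new chain.
Final buckets:
0: 626
1: 301
2: 584 -> 600 -> 248 -> 944 -> 968 -> 552 -> 328
3: ∅
4: ∅
5: 745
6: 220
7: ∅

7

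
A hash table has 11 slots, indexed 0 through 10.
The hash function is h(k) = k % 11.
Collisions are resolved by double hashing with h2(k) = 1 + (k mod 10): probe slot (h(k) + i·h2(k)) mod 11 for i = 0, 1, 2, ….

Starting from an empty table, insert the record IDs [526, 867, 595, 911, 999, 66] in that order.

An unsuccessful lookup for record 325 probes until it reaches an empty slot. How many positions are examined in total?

526: h=9 → slot 9
867: h=9, h2=8, probe 9,6 → slot 6
595: h=1 → slot 1
911: h=9, h2=2, probe 9,0 → slot 0
999: h=9, h2=10, probe 9,8 → slot 8
66: h=0, h2=7, probe 0,7 → slot 7
Table: [911, 595, -, -, -, -, 867, 66, 999, 526, -]
Lookup 325: h=6, h2=6, probe 6,1,7,2 → slot 2 empty, not found.

4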